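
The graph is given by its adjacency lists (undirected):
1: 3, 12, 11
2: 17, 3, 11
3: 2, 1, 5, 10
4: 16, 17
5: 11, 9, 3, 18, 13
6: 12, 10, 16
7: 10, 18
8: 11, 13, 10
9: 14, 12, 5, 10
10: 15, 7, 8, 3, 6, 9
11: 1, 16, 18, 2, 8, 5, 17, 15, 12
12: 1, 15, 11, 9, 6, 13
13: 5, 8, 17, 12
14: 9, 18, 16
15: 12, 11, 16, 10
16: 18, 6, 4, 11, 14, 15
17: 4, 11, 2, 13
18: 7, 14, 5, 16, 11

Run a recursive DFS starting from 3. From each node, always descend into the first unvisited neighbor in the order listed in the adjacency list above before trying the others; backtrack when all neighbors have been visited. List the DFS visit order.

3 2 17 4 16 18 7 10 15 12 1 11 8 13 5 9 14 6

Visit 3
3 → 2
2 → 17
17 → 4
4 → 16
16 → 18
18 → 7
7 → 10
10 → 15
15 → 12
12 → 1
1 → 11
11 → 8
8 → 13
13 → 5
5 → 9
9 → 14
12 → 6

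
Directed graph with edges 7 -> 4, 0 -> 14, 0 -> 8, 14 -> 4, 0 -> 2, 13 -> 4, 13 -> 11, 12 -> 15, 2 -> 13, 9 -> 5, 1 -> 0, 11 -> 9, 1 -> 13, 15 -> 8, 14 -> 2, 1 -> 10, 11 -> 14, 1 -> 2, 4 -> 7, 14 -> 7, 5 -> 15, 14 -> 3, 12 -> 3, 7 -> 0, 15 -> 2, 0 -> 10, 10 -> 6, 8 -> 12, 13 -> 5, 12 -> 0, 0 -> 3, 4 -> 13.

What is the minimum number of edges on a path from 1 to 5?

Level 0: 1
Level 1: 0, 2, 10, 13
Level 2: 3, 4, 5, 6, 8, 11, 14
Level 3: 7, 9, 12, 15
5 first appears at level 2.

2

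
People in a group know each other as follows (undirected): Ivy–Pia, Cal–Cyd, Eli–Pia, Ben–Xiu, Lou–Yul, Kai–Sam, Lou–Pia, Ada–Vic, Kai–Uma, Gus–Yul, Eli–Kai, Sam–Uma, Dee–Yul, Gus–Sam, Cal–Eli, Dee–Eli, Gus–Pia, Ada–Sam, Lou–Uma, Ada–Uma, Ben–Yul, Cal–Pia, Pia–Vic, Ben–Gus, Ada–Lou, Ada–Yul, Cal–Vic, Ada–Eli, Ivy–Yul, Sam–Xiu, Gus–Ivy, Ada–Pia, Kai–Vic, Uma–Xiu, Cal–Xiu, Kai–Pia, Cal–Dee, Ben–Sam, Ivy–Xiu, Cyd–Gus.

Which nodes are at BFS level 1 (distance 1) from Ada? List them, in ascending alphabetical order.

Level 0: Ada
Level 1: Eli, Lou, Pia, Sam, Uma, Vic, Yul
Level 2: Ben, Cal, Dee, Gus, Ivy, Kai, Xiu
Level 3: Cyd

Eli, Lou, Pia, Sam, Uma, Vic, Yul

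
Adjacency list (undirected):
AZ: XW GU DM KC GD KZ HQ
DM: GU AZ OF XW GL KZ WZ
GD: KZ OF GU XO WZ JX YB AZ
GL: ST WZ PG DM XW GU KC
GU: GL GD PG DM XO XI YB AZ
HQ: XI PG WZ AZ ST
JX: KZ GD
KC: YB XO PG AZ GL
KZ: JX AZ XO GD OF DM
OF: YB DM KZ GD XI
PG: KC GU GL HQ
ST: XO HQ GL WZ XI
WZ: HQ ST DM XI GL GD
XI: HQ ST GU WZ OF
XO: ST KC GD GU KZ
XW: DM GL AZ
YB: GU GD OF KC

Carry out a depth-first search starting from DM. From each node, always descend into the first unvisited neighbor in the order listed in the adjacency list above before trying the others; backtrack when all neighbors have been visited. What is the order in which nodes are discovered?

Visit DM
DM → GU
GU → GL
GL → ST
ST → XO
XO → KC
KC → YB
YB → GD
GD → KZ
KZ → JX
KZ → AZ
AZ → XW
AZ → HQ
HQ → XI
XI → WZ
XI → OF
HQ → PG

DM -> GU -> GL -> ST -> XO -> KC -> YB -> GD -> KZ -> JX -> AZ -> XW -> HQ -> XI -> WZ -> OF -> PG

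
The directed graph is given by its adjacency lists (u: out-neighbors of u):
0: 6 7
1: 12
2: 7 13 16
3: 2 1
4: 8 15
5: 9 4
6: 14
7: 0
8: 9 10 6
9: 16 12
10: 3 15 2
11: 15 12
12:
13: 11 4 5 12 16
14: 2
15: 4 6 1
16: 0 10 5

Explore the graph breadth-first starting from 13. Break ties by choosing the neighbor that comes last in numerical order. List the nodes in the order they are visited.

13, 16, 12, 11, 5, 4, 10, 0, 15, 9, 8, 3, 2, 7, 6, 1, 14

Visit 13; enqueue 16, 12, 11, 5, 4 → queue [16, 12, 11, 5, 4]
Visit 16; enqueue 10, 0 → queue [12, 11, 5, 4, 10, 0]
Visit 12 → queue [11, 5, 4, 10, 0]
Visit 11; enqueue 15 → queue [5, 4, 10, 0, 15]
Visit 5; enqueue 9 → queue [4, 10, 0, 15, 9]
Visit 4; enqueue 8 → queue [10, 0, 15, 9, 8]
Visit 10; enqueue 3, 2 → queue [0, 15, 9, 8, 3, 2]
Visit 0; enqueue 7, 6 → queue [15, 9, 8, 3, 2, 7, 6]
Visit 15; enqueue 1 → queue [9, 8, 3, 2, 7, 6, 1]
Visit 9 → queue [8, 3, 2, 7, 6, 1]
Visit 8 → queue [3, 2, 7, 6, 1]
Visit 3 → queue [2, 7, 6, 1]
Visit 2 → queue [7, 6, 1]
Visit 7 → queue [6, 1]
Visit 6; enqueue 14 → queue [1, 14]
Visit 1 → queue [14]
Visit 14 → queue []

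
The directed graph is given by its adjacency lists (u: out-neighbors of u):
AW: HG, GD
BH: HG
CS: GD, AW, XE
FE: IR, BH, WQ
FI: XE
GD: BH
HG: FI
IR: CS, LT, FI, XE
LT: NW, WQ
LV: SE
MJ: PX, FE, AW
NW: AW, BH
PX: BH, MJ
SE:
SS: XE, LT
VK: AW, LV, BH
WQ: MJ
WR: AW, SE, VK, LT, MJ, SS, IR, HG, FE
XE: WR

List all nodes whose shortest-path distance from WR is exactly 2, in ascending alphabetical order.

BH, CS, FI, GD, LV, NW, PX, WQ, XE

Level 0: WR
Level 1: AW, FE, HG, IR, LT, MJ, SE, SS, VK
Level 2: BH, CS, FI, GD, LV, NW, PX, WQ, XE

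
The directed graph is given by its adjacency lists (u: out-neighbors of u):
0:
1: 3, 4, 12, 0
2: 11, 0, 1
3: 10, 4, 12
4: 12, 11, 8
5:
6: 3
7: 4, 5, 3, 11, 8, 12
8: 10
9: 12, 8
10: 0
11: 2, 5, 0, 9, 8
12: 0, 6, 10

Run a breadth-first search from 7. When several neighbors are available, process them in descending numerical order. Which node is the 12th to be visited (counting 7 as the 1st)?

Visit 7; enqueue 12, 11, 8, 5, 4, 3 → queue [12, 11, 8, 5, 4, 3]
Visit 12; enqueue 10, 6, 0 → queue [11, 8, 5, 4, 3, 10, 6, 0]
Visit 11; enqueue 9, 2 → queue [8, 5, 4, 3, 10, 6, 0, 9, 2]
Visit 8 → queue [5, 4, 3, 10, 6, 0, 9, 2]
Visit 5 → queue [4, 3, 10, 6, 0, 9, 2]
Visit 4 → queue [3, 10, 6, 0, 9, 2]
Visit 3 → queue [10, 6, 0, 9, 2]
Visit 10 → queue [6, 0, 9, 2]
Visit 6 → queue [0, 9, 2]
Visit 0 → queue [9, 2]
Visit 9 → queue [2]
Visit 2; enqueue 1 → queue [1]
Visit 1 → queue []

Visit order: 7, 12, 11, 8, 5, 4, 3, 10, 6, 0, 9, 2, 1

2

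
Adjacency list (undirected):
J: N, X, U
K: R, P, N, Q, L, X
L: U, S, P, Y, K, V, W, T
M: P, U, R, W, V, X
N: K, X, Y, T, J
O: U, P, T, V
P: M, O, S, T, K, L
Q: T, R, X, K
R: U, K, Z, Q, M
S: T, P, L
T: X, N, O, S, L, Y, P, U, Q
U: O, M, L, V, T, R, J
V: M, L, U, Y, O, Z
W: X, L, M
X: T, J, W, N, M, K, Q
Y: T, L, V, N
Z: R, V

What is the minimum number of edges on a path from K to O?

2

Level 0: K
Level 1: L, N, P, Q, R, X
Level 2: J, M, O, S, T, U, V, W, Y, Z
O first appears at level 2.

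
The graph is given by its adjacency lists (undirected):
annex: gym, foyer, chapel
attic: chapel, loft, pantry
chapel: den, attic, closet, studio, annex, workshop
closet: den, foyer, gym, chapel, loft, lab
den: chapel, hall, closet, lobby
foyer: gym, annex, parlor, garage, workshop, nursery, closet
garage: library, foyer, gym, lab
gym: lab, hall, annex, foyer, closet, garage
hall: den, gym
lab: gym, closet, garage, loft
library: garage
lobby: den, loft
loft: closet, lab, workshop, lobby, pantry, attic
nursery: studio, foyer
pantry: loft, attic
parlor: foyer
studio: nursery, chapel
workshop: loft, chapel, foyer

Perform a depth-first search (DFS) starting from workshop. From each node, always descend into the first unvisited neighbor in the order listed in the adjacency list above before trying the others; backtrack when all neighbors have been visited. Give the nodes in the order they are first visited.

workshop, loft, closet, den, chapel, attic, pantry, studio, nursery, foyer, gym, lab, garage, library, hall, annex, parlor, lobby

Visit workshop
workshop → loft
loft → closet
closet → den
den → chapel
chapel → attic
attic → pantry
chapel → studio
studio → nursery
nursery → foyer
foyer → gym
gym → lab
lab → garage
garage → library
gym → hall
gym → annex
foyer → parlor
den → lobby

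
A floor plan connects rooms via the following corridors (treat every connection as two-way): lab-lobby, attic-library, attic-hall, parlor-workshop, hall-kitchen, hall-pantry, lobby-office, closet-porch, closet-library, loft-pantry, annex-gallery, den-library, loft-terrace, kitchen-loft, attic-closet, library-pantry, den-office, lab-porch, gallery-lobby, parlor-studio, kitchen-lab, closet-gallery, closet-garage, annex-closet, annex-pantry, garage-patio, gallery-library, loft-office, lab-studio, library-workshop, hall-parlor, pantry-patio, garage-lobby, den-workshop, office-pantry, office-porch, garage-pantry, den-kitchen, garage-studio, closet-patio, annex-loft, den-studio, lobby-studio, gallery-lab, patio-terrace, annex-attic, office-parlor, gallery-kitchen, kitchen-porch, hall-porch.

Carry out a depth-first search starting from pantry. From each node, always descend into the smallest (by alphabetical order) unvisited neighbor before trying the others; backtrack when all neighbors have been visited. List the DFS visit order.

Visit pantry
pantry → annex
annex → attic
attic → closet
closet → gallery
gallery → kitchen
kitchen → den
den → library
library → workshop
workshop → parlor
parlor → hall
hall → porch
porch → lab
lab → lobby
lobby → garage
garage → patio
patio → terrace
terrace → loft
loft → office
garage → studio

pantry, annex, attic, closet, gallery, kitchen, den, library, workshop, parlor, hall, porch, lab, lobby, garage, patio, terrace, loft, office, studio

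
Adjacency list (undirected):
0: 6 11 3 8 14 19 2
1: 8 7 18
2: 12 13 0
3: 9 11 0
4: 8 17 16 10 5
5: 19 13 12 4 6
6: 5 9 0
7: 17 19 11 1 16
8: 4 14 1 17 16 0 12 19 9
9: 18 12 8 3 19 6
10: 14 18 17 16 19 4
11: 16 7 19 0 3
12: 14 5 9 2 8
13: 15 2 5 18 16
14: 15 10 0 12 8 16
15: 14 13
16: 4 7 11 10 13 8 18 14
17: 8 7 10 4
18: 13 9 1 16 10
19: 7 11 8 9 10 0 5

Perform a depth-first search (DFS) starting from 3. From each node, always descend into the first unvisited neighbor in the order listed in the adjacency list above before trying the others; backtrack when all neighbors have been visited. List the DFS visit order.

3, 9, 18, 13, 15, 14, 10, 17, 8, 4, 16, 7, 19, 11, 0, 6, 5, 12, 2, 1

Visit 3
3 → 9
9 → 18
18 → 13
13 → 15
15 → 14
14 → 10
10 → 17
17 → 8
8 → 4
4 → 16
16 → 7
7 → 19
19 → 11
11 → 0
0 → 6
6 → 5
5 → 12
12 → 2
7 → 1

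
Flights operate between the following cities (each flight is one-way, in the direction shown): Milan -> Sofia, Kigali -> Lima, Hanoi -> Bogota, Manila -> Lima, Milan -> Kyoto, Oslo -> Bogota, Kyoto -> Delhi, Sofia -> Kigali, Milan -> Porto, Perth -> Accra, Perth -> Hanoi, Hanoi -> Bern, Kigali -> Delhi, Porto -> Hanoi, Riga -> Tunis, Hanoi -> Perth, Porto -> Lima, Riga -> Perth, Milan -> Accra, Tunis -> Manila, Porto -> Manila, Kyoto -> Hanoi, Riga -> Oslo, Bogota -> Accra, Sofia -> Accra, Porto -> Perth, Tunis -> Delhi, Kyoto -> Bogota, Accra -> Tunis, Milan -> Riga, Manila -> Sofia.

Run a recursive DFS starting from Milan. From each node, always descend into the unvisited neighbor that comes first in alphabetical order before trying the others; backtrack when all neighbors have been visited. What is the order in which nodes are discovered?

Milan, Accra, Tunis, Delhi, Manila, Lima, Sofia, Kigali, Kyoto, Bogota, Hanoi, Bern, Perth, Porto, Riga, Oslo

Visit Milan
Milan → Accra
Accra → Tunis
Tunis → Delhi
Tunis → Manila
Manila → Lima
Manila → Sofia
Sofia → Kigali
Milan → Kyoto
Kyoto → Bogota
Kyoto → Hanoi
Hanoi → Bern
Hanoi → Perth
Milan → Porto
Milan → Riga
Riga → Oslo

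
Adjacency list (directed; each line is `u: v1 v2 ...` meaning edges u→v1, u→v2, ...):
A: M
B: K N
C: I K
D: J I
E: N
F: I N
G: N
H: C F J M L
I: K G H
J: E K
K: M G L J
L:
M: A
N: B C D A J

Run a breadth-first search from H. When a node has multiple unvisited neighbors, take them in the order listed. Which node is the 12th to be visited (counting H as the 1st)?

G

Visit H; enqueue C, F, J, M, L → queue [C, F, J, M, L]
Visit C; enqueue I, K → queue [F, J, M, L, I, K]
Visit F; enqueue N → queue [J, M, L, I, K, N]
Visit J; enqueue E → queue [M, L, I, K, N, E]
Visit M; enqueue A → queue [L, I, K, N, E, A]
Visit L → queue [I, K, N, E, A]
Visit I; enqueue G → queue [K, N, E, A, G]
Visit K → queue [N, E, A, G]
Visit N; enqueue B, D → queue [E, A, G, B, D]
Visit E → queue [A, G, B, D]
Visit A → queue [G, B, D]
Visit G → queue [B, D]
Visit B → queue [D]
Visit D → queue []

Visit order: H, C, F, J, M, L, I, K, N, E, A, G, B, D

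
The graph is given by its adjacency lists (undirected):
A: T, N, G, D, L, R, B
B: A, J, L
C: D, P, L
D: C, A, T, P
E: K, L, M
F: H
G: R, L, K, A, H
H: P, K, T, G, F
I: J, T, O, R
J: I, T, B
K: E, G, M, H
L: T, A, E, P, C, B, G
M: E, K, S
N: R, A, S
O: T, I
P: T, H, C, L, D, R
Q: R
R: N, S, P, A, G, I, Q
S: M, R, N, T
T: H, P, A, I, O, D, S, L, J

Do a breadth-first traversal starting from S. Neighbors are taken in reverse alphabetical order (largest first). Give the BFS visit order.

S → T → R → N → M → P → O → L → J → I → H → D → A → Q → G → K → E → C → B → F

Visit S; enqueue T, R, N, M → queue [T, R, N, M]
Visit T; enqueue P, O, L, J, I, H, D, A → queue [R, N, M, P, O, L, J, I, H, D, A]
Visit R; enqueue Q, G → queue [N, M, P, O, L, J, I, H, D, A, Q, G]
Visit N → queue [M, P, O, L, J, I, H, D, A, Q, G]
Visit M; enqueue K, E → queue [P, O, L, J, I, H, D, A, Q, G, K, E]
Visit P; enqueue C → queue [O, L, J, I, H, D, A, Q, G, K, E, C]
Visit O → queue [L, J, I, H, D, A, Q, G, K, E, C]
Visit L; enqueue B → queue [J, I, H, D, A, Q, G, K, E, C, B]
Visit J → queue [I, H, D, A, Q, G, K, E, C, B]
Visit I → queue [H, D, A, Q, G, K, E, C, B]
Visit H; enqueue F → queue [D, A, Q, G, K, E, C, B, F]
Visit D → queue [A, Q, G, K, E, C, B, F]
Visit A → queue [Q, G, K, E, C, B, F]
Visit Q → queue [G, K, E, C, B, F]
Visit G → queue [K, E, C, B, F]
Visit K → queue [E, C, B, F]
Visit E → queue [C, B, F]
Visit C → queue [B, F]
Visit B → queue [F]
Visit F → queue []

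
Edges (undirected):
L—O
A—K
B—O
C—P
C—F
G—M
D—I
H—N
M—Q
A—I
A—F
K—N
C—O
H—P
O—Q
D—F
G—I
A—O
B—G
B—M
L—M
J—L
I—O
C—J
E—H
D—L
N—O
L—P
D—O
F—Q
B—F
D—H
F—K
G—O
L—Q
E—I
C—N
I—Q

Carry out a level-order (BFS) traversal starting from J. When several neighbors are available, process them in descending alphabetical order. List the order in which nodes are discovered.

J, L, C, Q, P, O, M, D, N, F, I, H, G, B, A, K, E

Visit J; enqueue L, C → queue [L, C]
Visit L; enqueue Q, P, O, M, D → queue [C, Q, P, O, M, D]
Visit C; enqueue N, F → queue [Q, P, O, M, D, N, F]
Visit Q; enqueue I → queue [P, O, M, D, N, F, I]
Visit P; enqueue H → queue [O, M, D, N, F, I, H]
Visit O; enqueue G, B, A → queue [M, D, N, F, I, H, G, B, A]
Visit M → queue [D, N, F, I, H, G, B, A]
Visit D → queue [N, F, I, H, G, B, A]
Visit N; enqueue K → queue [F, I, H, G, B, A, K]
Visit F → queue [I, H, G, B, A, K]
Visit I; enqueue E → queue [H, G, B, A, K, E]
Visit H → queue [G, B, A, K, E]
Visit G → queue [B, A, K, E]
Visit B → queue [A, K, E]
Visit A → queue [K, E]
Visit K → queue [E]
Visit E → queue []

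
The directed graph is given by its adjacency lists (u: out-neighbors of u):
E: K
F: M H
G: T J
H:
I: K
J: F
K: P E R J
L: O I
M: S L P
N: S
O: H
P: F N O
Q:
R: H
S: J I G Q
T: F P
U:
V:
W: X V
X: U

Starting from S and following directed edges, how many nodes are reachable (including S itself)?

16

BFS from S visits: S, J, I, G, Q, F, K, T, M, H, P, E, R, L, N, O
Reachable nodes: 16 of 20 total.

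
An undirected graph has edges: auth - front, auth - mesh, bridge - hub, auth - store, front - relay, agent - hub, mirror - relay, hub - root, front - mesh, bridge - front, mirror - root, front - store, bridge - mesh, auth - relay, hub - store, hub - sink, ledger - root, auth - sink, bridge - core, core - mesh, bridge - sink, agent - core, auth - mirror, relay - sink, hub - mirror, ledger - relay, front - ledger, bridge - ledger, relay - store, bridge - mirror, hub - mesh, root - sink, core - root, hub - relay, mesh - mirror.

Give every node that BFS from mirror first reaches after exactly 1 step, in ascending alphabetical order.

auth, bridge, hub, mesh, relay, root

Level 0: mirror
Level 1: auth, bridge, hub, mesh, relay, root
Level 2: agent, core, front, ledger, sink, store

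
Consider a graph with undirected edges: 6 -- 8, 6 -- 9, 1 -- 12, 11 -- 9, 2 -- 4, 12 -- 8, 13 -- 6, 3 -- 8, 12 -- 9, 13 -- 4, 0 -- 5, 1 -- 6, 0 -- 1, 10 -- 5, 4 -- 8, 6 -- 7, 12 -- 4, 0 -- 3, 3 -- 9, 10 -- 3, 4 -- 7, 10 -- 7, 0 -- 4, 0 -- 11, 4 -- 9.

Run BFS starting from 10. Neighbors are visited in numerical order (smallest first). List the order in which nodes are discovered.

10, 3, 5, 7, 0, 8, 9, 4, 6, 1, 11, 12, 2, 13

Visit 10; enqueue 3, 5, 7 → queue [3, 5, 7]
Visit 3; enqueue 0, 8, 9 → queue [5, 7, 0, 8, 9]
Visit 5 → queue [7, 0, 8, 9]
Visit 7; enqueue 4, 6 → queue [0, 8, 9, 4, 6]
Visit 0; enqueue 1, 11 → queue [8, 9, 4, 6, 1, 11]
Visit 8; enqueue 12 → queue [9, 4, 6, 1, 11, 12]
Visit 9 → queue [4, 6, 1, 11, 12]
Visit 4; enqueue 2, 13 → queue [6, 1, 11, 12, 2, 13]
Visit 6 → queue [1, 11, 12, 2, 13]
Visit 1 → queue [11, 12, 2, 13]
Visit 11 → queue [12, 2, 13]
Visit 12 → queue [2, 13]
Visit 2 → queue [13]
Visit 13 → queue []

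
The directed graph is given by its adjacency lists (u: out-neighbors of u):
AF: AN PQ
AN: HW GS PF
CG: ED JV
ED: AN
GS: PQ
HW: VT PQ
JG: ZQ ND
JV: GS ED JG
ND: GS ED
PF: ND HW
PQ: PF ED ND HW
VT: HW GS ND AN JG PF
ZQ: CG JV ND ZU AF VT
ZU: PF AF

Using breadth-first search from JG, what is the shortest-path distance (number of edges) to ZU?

2

Level 0: JG
Level 1: ND, ZQ
Level 2: AF, CG, ED, GS, JV, VT, ZU
Level 3: AN, HW, PF, PQ
ZU first appears at level 2.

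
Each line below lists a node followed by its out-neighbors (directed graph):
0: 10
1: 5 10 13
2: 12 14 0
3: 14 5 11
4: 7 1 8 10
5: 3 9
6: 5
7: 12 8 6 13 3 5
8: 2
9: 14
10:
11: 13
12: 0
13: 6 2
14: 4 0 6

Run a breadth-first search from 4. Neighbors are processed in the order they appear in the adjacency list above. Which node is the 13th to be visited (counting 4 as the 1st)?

14

Visit 4; enqueue 7, 1, 8, 10 → queue [7, 1, 8, 10]
Visit 7; enqueue 12, 6, 13, 3, 5 → queue [1, 8, 10, 12, 6, 13, 3, 5]
Visit 1 → queue [8, 10, 12, 6, 13, 3, 5]
Visit 8; enqueue 2 → queue [10, 12, 6, 13, 3, 5, 2]
Visit 10 → queue [12, 6, 13, 3, 5, 2]
Visit 12; enqueue 0 → queue [6, 13, 3, 5, 2, 0]
Visit 6 → queue [13, 3, 5, 2, 0]
Visit 13 → queue [3, 5, 2, 0]
Visit 3; enqueue 14, 11 → queue [5, 2, 0, 14, 11]
Visit 5; enqueue 9 → queue [2, 0, 14, 11, 9]
Visit 2 → queue [0, 14, 11, 9]
Visit 0 → queue [14, 11, 9]
Visit 14 → queue [11, 9]
Visit 11 → queue [9]
Visit 9 → queue []

Visit order: 4, 7, 1, 8, 10, 12, 6, 13, 3, 5, 2, 0, 14, 11, 9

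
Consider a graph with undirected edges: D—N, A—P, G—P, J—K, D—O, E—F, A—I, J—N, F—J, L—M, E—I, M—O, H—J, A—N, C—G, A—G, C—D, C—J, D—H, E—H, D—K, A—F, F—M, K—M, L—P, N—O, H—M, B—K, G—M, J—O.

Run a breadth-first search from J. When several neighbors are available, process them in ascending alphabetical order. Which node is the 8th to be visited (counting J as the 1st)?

D

Visit J; enqueue C, F, H, K, N, O → queue [C, F, H, K, N, O]
Visit C; enqueue D, G → queue [F, H, K, N, O, D, G]
Visit F; enqueue A, E, M → queue [H, K, N, O, D, G, A, E, M]
Visit H → queue [K, N, O, D, G, A, E, M]
Visit K; enqueue B → queue [N, O, D, G, A, E, M, B]
Visit N → queue [O, D, G, A, E, M, B]
Visit O → queue [D, G, A, E, M, B]
Visit D → queue [G, A, E, M, B]
Visit G; enqueue P → queue [A, E, M, B, P]
Visit A; enqueue I → queue [E, M, B, P, I]
Visit E → queue [M, B, P, I]
Visit M; enqueue L → queue [B, P, I, L]
Visit B → queue [P, I, L]
Visit P → queue [I, L]
Visit I → queue [L]
Visit L → queue []

Visit order: J, C, F, H, K, N, O, D, G, A, E, M, B, P, I, L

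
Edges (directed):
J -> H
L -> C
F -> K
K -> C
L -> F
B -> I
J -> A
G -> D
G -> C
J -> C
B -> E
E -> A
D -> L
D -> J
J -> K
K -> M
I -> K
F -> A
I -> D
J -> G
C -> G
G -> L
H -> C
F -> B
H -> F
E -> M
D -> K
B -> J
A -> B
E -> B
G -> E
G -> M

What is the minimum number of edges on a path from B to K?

2

Level 0: B
Level 1: E, I, J
Level 2: A, C, D, G, H, K, M
Level 3: F, L
K first appears at level 2.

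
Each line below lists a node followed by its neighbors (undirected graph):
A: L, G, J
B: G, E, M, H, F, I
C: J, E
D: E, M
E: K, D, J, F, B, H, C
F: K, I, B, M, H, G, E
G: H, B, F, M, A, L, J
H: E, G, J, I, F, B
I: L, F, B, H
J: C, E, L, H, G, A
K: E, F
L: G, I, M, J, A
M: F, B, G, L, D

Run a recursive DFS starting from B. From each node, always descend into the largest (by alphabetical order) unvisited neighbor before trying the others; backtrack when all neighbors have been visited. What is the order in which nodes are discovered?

Visit B
B → M
M → L
L → J
J → H
H → I
I → F
F → K
K → E
E → D
E → C
F → G
G → A

B → M → L → J → H → I → F → K → E → D → C → G → A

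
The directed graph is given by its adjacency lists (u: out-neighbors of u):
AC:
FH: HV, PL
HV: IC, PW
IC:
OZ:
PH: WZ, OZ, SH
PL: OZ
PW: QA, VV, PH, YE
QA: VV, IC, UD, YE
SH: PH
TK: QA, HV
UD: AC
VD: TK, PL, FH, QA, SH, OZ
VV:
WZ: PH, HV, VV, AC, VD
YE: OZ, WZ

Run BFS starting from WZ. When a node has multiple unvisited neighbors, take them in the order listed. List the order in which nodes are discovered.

Visit WZ; enqueue PH, HV, VV, AC, VD → queue [PH, HV, VV, AC, VD]
Visit PH; enqueue OZ, SH → queue [HV, VV, AC, VD, OZ, SH]
Visit HV; enqueue IC, PW → queue [VV, AC, VD, OZ, SH, IC, PW]
Visit VV → queue [AC, VD, OZ, SH, IC, PW]
Visit AC → queue [VD, OZ, SH, IC, PW]
Visit VD; enqueue TK, PL, FH, QA → queue [OZ, SH, IC, PW, TK, PL, FH, QA]
Visit OZ → queue [SH, IC, PW, TK, PL, FH, QA]
Visit SH → queue [IC, PW, TK, PL, FH, QA]
Visit IC → queue [PW, TK, PL, FH, QA]
Visit PW; enqueue YE → queue [TK, PL, FH, QA, YE]
Visit TK → queue [PL, FH, QA, YE]
Visit PL → queue [FH, QA, YE]
Visit FH → queue [QA, YE]
Visit QA; enqueue UD → queue [YE, UD]
Visit YE → queue [UD]
Visit UD → queue []

WZ → PH → HV → VV → AC → VD → OZ → SH → IC → PW → TK → PL → FH → QA → YE → UD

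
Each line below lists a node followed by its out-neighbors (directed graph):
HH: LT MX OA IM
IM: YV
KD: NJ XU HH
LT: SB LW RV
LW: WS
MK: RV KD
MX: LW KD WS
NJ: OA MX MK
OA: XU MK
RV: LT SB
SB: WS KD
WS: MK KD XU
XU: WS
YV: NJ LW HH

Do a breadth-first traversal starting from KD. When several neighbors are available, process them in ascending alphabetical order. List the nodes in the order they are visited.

Visit KD; enqueue HH, NJ, XU → queue [HH, NJ, XU]
Visit HH; enqueue IM, LT, MX, OA → queue [NJ, XU, IM, LT, MX, OA]
Visit NJ; enqueue MK → queue [XU, IM, LT, MX, OA, MK]
Visit XU; enqueue WS → queue [IM, LT, MX, OA, MK, WS]
Visit IM; enqueue YV → queue [LT, MX, OA, MK, WS, YV]
Visit LT; enqueue LW, RV, SB → queue [MX, OA, MK, WS, YV, LW, RV, SB]
Visit MX → queue [OA, MK, WS, YV, LW, RV, SB]
Visit OA → queue [MK, WS, YV, LW, RV, SB]
Visit MK → queue [WS, YV, LW, RV, SB]
Visit WS → queue [YV, LW, RV, SB]
Visit YV → queue [LW, RV, SB]
Visit LW → queue [RV, SB]
Visit RV → queue [SB]
Visit SB → queue []

KD → HH → NJ → XU → IM → LT → MX → OA → MK → WS → YV → LW → RV → SB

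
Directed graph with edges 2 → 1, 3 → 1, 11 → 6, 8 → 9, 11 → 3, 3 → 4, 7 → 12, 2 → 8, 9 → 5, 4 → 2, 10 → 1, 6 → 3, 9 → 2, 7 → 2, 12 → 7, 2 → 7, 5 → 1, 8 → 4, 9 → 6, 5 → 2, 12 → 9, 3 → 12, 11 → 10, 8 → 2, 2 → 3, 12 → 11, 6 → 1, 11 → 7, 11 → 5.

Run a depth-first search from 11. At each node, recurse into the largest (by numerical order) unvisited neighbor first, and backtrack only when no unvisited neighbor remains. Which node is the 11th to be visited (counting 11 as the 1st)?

Visit 11
11 → 10
10 → 1
11 → 7
7 → 12
12 → 9
9 → 6
6 → 3
3 → 4
4 → 2
2 → 8
9 → 5

Visit order: 11, 10, 1, 7, 12, 9, 6, 3, 4, 2, 8, 5

8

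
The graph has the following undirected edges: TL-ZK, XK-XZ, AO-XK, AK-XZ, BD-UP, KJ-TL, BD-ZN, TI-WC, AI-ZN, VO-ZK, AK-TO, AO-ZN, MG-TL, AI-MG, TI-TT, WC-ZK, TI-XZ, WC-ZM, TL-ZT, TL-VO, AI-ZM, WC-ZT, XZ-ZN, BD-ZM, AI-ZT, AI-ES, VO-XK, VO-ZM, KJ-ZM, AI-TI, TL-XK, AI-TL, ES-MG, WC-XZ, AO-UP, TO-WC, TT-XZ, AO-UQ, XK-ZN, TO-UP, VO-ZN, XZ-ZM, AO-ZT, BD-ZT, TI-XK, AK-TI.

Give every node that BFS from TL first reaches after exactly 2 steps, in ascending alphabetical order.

Level 0: TL
Level 1: AI, KJ, MG, VO, XK, ZK, ZT
Level 2: AO, BD, ES, TI, WC, XZ, ZM, ZN
Level 3: AK, TO, TT, UP, UQ

AO, BD, ES, TI, WC, XZ, ZM, ZN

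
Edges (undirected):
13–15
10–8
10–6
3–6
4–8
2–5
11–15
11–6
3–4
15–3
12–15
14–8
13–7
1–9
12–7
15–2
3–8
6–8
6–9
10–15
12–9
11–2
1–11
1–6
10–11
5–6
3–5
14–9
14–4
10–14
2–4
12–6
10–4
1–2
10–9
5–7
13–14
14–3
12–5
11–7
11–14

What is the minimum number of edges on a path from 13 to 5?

2

Level 0: 13
Level 1: 7, 14, 15
Level 2: 2, 3, 4, 5, 8, 9, 10, 11, 12
Level 3: 1, 6
5 first appears at level 2.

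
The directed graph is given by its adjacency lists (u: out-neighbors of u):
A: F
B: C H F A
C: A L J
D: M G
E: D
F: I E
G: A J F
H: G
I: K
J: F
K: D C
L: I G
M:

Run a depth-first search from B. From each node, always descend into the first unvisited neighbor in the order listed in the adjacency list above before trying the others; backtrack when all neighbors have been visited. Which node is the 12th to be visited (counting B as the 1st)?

Visit B
B → C
C → A
A → F
F → I
I → K
K → D
D → M
D → G
G → J
F → E
C → L
B → H

Visit order: B, C, A, F, I, K, D, M, G, J, E, L, H

L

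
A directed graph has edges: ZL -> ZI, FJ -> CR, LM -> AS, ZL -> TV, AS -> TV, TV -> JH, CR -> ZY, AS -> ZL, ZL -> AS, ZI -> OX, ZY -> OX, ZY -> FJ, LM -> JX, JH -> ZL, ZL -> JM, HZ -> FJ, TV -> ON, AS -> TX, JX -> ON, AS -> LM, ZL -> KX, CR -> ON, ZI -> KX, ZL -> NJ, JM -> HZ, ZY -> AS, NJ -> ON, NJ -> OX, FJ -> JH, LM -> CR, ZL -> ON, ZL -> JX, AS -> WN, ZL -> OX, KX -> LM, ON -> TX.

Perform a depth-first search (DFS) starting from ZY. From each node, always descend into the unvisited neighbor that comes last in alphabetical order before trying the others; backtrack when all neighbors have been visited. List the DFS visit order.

Visit ZY
ZY → OX
ZY → FJ
FJ → JH
JH → ZL
ZL → ZI
ZI → KX
KX → LM
LM → JX
JX → ON
ON → TX
LM → CR
LM → AS
AS → WN
AS → TV
ZL → NJ
ZL → JM
JM → HZ

ZY -> OX -> FJ -> JH -> ZL -> ZI -> KX -> LM -> JX -> ON -> TX -> CR -> AS -> WN -> TV -> NJ -> JM -> HZ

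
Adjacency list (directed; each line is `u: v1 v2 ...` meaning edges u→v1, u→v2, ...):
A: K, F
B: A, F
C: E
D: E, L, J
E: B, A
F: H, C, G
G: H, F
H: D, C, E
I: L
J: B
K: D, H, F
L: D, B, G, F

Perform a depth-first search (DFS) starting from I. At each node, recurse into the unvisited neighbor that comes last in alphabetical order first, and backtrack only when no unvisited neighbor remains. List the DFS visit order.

I → L → G → H → E → B → F → C → A → K → D → J

Visit I
I → L
L → G
G → H
H → E
E → B
B → F
F → C
B → A
A → K
K → D
D → J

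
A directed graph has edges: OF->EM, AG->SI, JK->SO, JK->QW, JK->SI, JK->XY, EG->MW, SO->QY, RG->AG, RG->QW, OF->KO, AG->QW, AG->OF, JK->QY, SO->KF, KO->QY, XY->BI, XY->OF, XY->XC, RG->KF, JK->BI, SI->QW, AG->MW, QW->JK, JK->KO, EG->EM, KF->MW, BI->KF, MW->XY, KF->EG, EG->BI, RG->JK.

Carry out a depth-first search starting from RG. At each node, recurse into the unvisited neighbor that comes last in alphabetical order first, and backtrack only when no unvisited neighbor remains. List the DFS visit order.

Visit RG
RG → QW
QW → JK
JK → XY
XY → XC
XY → OF
OF → KO
KO → QY
OF → EM
XY → BI
BI → KF
KF → MW
KF → EG
JK → SO
JK → SI
RG → AG

RG, QW, JK, XY, XC, OF, KO, QY, EM, BI, KF, MW, EG, SO, SI, AG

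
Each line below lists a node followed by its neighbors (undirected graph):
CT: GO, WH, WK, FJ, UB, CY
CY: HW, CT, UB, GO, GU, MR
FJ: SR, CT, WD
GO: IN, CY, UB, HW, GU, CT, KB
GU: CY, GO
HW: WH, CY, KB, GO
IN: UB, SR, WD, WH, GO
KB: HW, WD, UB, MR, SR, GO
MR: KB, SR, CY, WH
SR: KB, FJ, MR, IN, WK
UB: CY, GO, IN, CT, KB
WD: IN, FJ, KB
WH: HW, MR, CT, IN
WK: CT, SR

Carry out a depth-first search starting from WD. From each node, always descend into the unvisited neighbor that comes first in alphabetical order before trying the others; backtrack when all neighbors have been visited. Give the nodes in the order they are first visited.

WD FJ CT CY GO GU HW KB MR SR IN UB WH WK

Visit WD
WD → FJ
FJ → CT
CT → CY
CY → GO
GO → GU
GO → HW
HW → KB
KB → MR
MR → SR
SR → IN
IN → UB
IN → WH
SR → WK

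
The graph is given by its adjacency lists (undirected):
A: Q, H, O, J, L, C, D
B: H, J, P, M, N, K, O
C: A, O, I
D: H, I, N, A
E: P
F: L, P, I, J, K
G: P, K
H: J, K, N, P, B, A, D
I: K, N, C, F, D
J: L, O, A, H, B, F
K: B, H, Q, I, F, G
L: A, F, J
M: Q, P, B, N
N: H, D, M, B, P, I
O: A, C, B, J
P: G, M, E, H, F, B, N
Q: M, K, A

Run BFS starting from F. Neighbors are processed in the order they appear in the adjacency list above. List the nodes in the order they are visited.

Visit F; enqueue L, P, I, J, K → queue [L, P, I, J, K]
Visit L; enqueue A → queue [P, I, J, K, A]
Visit P; enqueue G, M, E, H, B, N → queue [I, J, K, A, G, M, E, H, B, N]
Visit I; enqueue C, D → queue [J, K, A, G, M, E, H, B, N, C, D]
Visit J; enqueue O → queue [K, A, G, M, E, H, B, N, C, D, O]
Visit K; enqueue Q → queue [A, G, M, E, H, B, N, C, D, O, Q]
Visit A → queue [G, M, E, H, B, N, C, D, O, Q]
Visit G → queue [M, E, H, B, N, C, D, O, Q]
Visit M → queue [E, H, B, N, C, D, O, Q]
Visit E → queue [H, B, N, C, D, O, Q]
Visit H → queue [B, N, C, D, O, Q]
Visit B → queue [N, C, D, O, Q]
Visit N → queue [C, D, O, Q]
Visit C → queue [D, O, Q]
Visit D → queue [O, Q]
Visit O → queue [Q]
Visit Q → queue []

F, L, P, I, J, K, A, G, M, E, H, B, N, C, D, O, Q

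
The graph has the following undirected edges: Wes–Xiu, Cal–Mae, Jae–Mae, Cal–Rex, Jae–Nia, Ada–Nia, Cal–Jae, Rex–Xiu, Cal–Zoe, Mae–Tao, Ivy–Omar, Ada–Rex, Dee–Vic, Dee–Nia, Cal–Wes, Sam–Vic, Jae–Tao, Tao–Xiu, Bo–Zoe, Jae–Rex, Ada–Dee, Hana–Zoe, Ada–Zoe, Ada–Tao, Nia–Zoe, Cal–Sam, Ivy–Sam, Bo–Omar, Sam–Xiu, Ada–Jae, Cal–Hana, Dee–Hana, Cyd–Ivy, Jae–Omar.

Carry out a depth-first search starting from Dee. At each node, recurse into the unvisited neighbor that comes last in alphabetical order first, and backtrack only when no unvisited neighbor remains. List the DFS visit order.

Visit Dee
Dee → Vic
Vic → Sam
Sam → Xiu
Xiu → Wes
Wes → Cal
Cal → Zoe
Zoe → Nia
Nia → Jae
Jae → Tao
Tao → Mae
Tao → Ada
Ada → Rex
Jae → Omar
Omar → Ivy
Ivy → Cyd
Omar → Bo
Zoe → Hana

Dee → Vic → Sam → Xiu → Wes → Cal → Zoe → Nia → Jae → Tao → Mae → Ada → Rex → Omar → Ivy → Cyd → Bo → Hana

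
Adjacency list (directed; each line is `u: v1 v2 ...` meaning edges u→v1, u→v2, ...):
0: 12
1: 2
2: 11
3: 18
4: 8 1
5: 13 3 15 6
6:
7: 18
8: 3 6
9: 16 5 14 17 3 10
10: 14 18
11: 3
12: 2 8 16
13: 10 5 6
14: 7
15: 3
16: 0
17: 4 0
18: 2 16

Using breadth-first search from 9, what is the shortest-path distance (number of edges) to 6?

Level 0: 9
Level 1: 3, 5, 10, 14, 16, 17
Level 2: 0, 4, 6, 7, 13, 15, 18
Level 3: 1, 2, 8, 12
Level 4: 11
6 first appears at level 2.

2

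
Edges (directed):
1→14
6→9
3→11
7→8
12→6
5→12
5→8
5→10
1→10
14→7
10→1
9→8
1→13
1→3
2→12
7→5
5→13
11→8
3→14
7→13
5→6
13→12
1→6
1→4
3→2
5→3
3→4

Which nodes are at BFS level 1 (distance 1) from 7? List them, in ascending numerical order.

5, 8, 13

Level 0: 7
Level 1: 5, 8, 13
Level 2: 3, 6, 10, 12
Level 3: 1, 2, 4, 9, 11, 14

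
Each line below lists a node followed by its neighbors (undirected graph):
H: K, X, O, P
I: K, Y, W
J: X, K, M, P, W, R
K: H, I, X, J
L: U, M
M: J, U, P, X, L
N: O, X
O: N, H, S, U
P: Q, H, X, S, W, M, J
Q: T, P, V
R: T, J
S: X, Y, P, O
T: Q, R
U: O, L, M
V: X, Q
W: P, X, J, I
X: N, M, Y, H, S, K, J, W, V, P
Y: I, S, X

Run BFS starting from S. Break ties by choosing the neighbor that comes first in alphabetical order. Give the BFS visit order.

Visit S; enqueue O, P, X, Y → queue [O, P, X, Y]
Visit O; enqueue H, N, U → queue [P, X, Y, H, N, U]
Visit P; enqueue J, M, Q, W → queue [X, Y, H, N, U, J, M, Q, W]
Visit X; enqueue K, V → queue [Y, H, N, U, J, M, Q, W, K, V]
Visit Y; enqueue I → queue [H, N, U, J, M, Q, W, K, V, I]
Visit H → queue [N, U, J, M, Q, W, K, V, I]
Visit N → queue [U, J, M, Q, W, K, V, I]
Visit U; enqueue L → queue [J, M, Q, W, K, V, I, L]
Visit J; enqueue R → queue [M, Q, W, K, V, I, L, R]
Visit M → queue [Q, W, K, V, I, L, R]
Visit Q; enqueue T → queue [W, K, V, I, L, R, T]
Visit W → queue [K, V, I, L, R, T]
Visit K → queue [V, I, L, R, T]
Visit V → queue [I, L, R, T]
Visit I → queue [L, R, T]
Visit L → queue [R, T]
Visit R → queue [T]
Visit T → queue []

S O P X Y H N U J M Q W K V I L R T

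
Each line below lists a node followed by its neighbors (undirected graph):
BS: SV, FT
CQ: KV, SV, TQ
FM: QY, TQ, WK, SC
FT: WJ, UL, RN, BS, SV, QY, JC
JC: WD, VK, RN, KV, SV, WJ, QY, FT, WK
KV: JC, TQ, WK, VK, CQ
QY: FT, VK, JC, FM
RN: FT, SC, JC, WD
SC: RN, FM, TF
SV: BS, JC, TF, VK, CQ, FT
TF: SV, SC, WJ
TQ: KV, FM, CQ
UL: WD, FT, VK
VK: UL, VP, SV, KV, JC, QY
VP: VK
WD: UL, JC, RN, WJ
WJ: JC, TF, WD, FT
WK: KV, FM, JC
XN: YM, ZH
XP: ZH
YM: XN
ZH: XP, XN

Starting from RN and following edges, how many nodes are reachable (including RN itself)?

18

BFS from RN visits: RN, FT, JC, SC, WD, BS, QY, SV, UL, WJ, KV, VK, WK, FM, TF, CQ, TQ, VP
Reachable nodes: 18 of 22 total.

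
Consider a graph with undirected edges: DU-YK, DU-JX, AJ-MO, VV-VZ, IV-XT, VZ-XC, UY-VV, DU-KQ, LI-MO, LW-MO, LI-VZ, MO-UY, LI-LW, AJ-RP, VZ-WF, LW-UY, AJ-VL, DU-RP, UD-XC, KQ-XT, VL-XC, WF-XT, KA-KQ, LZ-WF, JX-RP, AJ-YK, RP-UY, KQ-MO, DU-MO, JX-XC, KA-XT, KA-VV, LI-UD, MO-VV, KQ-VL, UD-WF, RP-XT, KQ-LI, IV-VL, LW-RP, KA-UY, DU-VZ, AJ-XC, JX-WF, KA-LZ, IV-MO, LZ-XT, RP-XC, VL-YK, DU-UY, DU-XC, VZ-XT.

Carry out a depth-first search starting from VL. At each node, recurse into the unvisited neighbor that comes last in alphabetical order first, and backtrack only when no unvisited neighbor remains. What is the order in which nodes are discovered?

VL YK DU XC VZ XT WF UD LI MO VV UY RP LW JX AJ KA LZ KQ IV

Visit VL
VL → YK
YK → DU
DU → XC
XC → VZ
VZ → XT
XT → WF
WF → UD
UD → LI
LI → MO
MO → VV
VV → UY
UY → RP
RP → LW
RP → JX
RP → AJ
UY → KA
KA → LZ
KA → KQ
MO → IV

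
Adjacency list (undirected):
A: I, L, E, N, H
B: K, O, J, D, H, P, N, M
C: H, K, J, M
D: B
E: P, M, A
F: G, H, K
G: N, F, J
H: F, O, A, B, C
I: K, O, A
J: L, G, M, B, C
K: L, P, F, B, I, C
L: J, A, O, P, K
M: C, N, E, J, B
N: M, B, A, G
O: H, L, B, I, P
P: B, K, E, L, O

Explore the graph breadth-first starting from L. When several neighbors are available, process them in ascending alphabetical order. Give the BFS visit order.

Visit L; enqueue A, J, K, O, P → queue [A, J, K, O, P]
Visit A; enqueue E, H, I, N → queue [J, K, O, P, E, H, I, N]
Visit J; enqueue B, C, G, M → queue [K, O, P, E, H, I, N, B, C, G, M]
Visit K; enqueue F → queue [O, P, E, H, I, N, B, C, G, M, F]
Visit O → queue [P, E, H, I, N, B, C, G, M, F]
Visit P → queue [E, H, I, N, B, C, G, M, F]
Visit E → queue [H, I, N, B, C, G, M, F]
Visit H → queue [I, N, B, C, G, M, F]
Visit I → queue [N, B, C, G, M, F]
Visit N → queue [B, C, G, M, F]
Visit B; enqueue D → queue [C, G, M, F, D]
Visit C → queue [G, M, F, D]
Visit G → queue [M, F, D]
Visit M → queue [F, D]
Visit F → queue [D]
Visit D → queue []

L, A, J, K, O, P, E, H, I, N, B, C, G, M, F, D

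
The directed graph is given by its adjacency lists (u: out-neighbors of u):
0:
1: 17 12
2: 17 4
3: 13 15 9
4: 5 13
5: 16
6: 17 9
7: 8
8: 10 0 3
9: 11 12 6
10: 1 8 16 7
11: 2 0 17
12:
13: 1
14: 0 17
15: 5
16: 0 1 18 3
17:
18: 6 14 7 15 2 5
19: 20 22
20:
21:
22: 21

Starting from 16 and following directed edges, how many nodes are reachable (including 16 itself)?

19

BFS from 16 visits: 16, 0, 1, 18, 3, 17, 12, 6, 14, 7, 15, 2, 5, 13, 9, 8, 4, 11, 10
Reachable nodes: 19 of 23 total.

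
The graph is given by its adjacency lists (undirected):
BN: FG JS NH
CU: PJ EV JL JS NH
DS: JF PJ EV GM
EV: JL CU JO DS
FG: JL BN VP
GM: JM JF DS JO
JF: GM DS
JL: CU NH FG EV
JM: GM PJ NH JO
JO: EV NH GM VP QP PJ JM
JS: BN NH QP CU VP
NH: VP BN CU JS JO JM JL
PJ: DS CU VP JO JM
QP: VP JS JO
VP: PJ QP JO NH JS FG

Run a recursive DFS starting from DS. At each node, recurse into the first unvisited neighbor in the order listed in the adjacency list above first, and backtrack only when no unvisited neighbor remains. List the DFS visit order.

DS -> JF -> GM -> JM -> PJ -> CU -> EV -> JL -> NH -> VP -> QP -> JS -> BN -> FG -> JO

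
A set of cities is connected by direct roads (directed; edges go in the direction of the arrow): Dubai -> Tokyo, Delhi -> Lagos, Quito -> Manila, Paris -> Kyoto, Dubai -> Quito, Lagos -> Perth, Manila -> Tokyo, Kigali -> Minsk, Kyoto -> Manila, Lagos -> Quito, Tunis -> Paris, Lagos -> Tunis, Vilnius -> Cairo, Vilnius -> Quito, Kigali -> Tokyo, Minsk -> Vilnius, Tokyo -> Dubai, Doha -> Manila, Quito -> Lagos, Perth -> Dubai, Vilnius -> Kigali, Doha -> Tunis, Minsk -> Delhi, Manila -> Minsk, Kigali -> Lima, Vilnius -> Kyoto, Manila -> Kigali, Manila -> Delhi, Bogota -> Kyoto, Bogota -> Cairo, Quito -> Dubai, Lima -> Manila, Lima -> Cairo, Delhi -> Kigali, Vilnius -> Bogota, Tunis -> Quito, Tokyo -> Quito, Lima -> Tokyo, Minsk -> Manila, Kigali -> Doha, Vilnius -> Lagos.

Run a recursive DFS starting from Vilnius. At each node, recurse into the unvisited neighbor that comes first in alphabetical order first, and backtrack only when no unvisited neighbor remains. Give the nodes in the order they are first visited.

Visit Vilnius
Vilnius → Bogota
Bogota → Cairo
Bogota → Kyoto
Kyoto → Manila
Manila → Delhi
Delhi → Kigali
Kigali → Doha
Doha → Tunis
Tunis → Paris
Tunis → Quito
Quito → Dubai
Dubai → Tokyo
Quito → Lagos
Lagos → Perth
Kigali → Lima
Kigali → Minsk

Vilnius, Bogota, Cairo, Kyoto, Manila, Delhi, Kigali, Doha, Tunis, Paris, Quito, Dubai, Tokyo, Lagos, Perth, Lima, Minsk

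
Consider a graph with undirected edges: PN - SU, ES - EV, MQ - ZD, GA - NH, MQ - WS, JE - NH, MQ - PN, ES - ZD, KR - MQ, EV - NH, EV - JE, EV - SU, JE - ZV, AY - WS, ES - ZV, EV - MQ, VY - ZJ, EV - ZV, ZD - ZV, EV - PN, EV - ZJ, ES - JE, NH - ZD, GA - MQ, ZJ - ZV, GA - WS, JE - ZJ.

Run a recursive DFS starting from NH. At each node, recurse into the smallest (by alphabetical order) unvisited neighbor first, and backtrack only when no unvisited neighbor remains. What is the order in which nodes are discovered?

Visit NH
NH → EV
EV → ES
ES → JE
JE → ZJ
ZJ → VY
ZJ → ZV
ZV → ZD
ZD → MQ
MQ → GA
GA → WS
WS → AY
MQ → KR
MQ → PN
PN → SU

NH, EV, ES, JE, ZJ, VY, ZV, ZD, MQ, GA, WS, AY, KR, PN, SU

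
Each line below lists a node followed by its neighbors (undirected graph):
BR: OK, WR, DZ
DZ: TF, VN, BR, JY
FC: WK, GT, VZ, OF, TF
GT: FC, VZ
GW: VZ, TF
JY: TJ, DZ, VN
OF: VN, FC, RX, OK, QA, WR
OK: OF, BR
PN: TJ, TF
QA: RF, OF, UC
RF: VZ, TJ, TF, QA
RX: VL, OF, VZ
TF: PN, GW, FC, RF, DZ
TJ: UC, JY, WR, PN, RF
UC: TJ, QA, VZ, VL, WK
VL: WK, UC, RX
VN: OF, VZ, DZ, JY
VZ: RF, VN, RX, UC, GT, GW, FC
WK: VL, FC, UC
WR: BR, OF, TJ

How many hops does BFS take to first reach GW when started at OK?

Level 0: OK
Level 1: BR, OF
Level 2: DZ, FC, QA, RX, VN, WR
Level 3: GT, JY, RF, TF, TJ, UC, VL, VZ, WK
Level 4: GW, PN
GW first appears at level 4.

4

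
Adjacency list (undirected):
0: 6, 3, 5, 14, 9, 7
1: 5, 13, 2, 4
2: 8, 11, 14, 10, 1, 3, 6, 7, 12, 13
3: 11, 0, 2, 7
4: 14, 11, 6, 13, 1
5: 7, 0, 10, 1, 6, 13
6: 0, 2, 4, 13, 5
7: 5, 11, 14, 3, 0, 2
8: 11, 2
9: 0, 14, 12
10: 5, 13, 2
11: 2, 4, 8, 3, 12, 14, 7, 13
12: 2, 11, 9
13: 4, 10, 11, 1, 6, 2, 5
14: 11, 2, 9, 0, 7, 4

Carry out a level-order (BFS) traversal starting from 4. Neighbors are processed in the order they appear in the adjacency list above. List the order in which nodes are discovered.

Visit 4; enqueue 14, 11, 6, 13, 1 → queue [14, 11, 6, 13, 1]
Visit 14; enqueue 2, 9, 0, 7 → queue [11, 6, 13, 1, 2, 9, 0, 7]
Visit 11; enqueue 8, 3, 12 → queue [6, 13, 1, 2, 9, 0, 7, 8, 3, 12]
Visit 6; enqueue 5 → queue [13, 1, 2, 9, 0, 7, 8, 3, 12, 5]
Visit 13; enqueue 10 → queue [1, 2, 9, 0, 7, 8, 3, 12, 5, 10]
Visit 1 → queue [2, 9, 0, 7, 8, 3, 12, 5, 10]
Visit 2 → queue [9, 0, 7, 8, 3, 12, 5, 10]
Visit 9 → queue [0, 7, 8, 3, 12, 5, 10]
Visit 0 → queue [7, 8, 3, 12, 5, 10]
Visit 7 → queue [8, 3, 12, 5, 10]
Visit 8 → queue [3, 12, 5, 10]
Visit 3 → queue [12, 5, 10]
Visit 12 → queue [5, 10]
Visit 5 → queue [10]
Visit 10 → queue []

4, 14, 11, 6, 13, 1, 2, 9, 0, 7, 8, 3, 12, 5, 10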